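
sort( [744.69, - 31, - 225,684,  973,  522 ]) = [ - 225,  -  31,522, 684,744.69, 973]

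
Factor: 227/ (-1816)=-2^( - 3) = - 1/8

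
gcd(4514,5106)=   74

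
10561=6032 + 4529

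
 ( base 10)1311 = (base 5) 20221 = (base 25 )22b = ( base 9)1716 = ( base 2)10100011111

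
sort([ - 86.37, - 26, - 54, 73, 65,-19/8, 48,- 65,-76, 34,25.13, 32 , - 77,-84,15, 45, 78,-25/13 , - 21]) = [ - 86.37,-84, - 77 , - 76, - 65,-54, - 26, - 21, - 19/8, - 25/13,15, 25.13, 32,34, 45, 48 , 65, 73,78 ]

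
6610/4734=3305/2367 =1.40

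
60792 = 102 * 596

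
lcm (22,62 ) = 682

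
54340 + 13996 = 68336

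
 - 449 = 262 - 711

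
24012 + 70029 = 94041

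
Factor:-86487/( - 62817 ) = 28829/20939 =127^1*  227^1*20939^( - 1 ) 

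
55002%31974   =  23028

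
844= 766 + 78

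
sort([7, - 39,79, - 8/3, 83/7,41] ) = [ - 39, - 8/3,7,  83/7,41,79] 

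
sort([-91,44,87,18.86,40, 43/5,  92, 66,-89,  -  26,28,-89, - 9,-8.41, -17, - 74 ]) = [ - 91,  -  89,  -  89, - 74, - 26, - 17,  -  9,  -  8.41,43/5,18.86, 28, 40, 44,66,87, 92]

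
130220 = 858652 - 728432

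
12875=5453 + 7422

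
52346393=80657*649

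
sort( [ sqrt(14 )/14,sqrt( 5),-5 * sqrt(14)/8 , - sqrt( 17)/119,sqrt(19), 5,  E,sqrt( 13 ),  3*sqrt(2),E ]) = [ - 5*sqrt ( 14)/8,-sqrt (17) /119, sqrt( 14)/14, sqrt( 5 ) , E,E,sqrt (13),  3 * sqrt(2 ),sqrt( 19),5 ]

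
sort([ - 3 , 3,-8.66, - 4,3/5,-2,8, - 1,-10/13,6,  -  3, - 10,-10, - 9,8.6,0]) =[ - 10,- 10,- 9,  -  8.66,-4,-3, - 3, - 2,-1,- 10/13,0,3/5,3,6, 8,8.6 ]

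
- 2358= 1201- 3559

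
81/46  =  81/46= 1.76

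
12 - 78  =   - 66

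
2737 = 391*7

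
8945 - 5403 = 3542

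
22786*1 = 22786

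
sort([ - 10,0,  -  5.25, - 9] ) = [ - 10, - 9,-5.25,0]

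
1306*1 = 1306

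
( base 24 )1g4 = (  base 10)964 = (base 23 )1il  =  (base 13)592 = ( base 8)1704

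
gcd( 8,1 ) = 1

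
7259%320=219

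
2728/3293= 2728/3293 = 0.83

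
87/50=1 + 37/50=1.74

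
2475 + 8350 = 10825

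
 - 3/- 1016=3/1016 = 0.00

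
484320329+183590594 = 667910923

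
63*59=3717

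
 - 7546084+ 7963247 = 417163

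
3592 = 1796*2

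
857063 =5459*157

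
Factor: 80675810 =2^1*5^1*8067581^1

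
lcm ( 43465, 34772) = 173860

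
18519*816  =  15111504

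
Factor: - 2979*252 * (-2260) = 2^4*  3^4*5^1*7^1 * 113^1*331^1= 1696600080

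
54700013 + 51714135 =106414148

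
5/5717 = 5/5717 = 0.00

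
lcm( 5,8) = 40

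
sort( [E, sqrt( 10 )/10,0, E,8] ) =[ 0, sqrt ( 10 ) /10,E, E, 8] 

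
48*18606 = 893088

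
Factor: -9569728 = - 2^6*7^1*41^1*521^1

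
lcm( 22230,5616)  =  533520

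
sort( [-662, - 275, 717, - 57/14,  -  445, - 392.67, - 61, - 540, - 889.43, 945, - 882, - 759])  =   [ - 889.43, - 882,  -  759 , - 662, - 540, - 445, - 392.67, - 275, - 61, - 57/14, 717, 945] 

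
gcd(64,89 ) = 1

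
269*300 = 80700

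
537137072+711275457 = 1248412529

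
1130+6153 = 7283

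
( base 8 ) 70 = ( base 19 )2I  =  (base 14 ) 40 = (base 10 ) 56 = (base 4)320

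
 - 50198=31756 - 81954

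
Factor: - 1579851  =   - 3^3*7^1*13^1*643^1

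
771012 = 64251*12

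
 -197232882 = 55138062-252370944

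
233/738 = 233/738 = 0.32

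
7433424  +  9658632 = 17092056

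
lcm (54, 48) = 432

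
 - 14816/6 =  - 2470  +  2/3 = - 2469.33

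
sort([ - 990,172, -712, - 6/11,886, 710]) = [ - 990, - 712, - 6/11, 172 , 710, 886]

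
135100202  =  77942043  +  57158159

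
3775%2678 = 1097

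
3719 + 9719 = 13438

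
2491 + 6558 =9049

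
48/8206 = 24/4103 = 0.01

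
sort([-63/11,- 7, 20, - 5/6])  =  [ - 7, - 63/11, - 5/6 , 20] 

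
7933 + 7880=15813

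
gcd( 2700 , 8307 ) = 9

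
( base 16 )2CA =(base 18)23C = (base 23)181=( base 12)4b6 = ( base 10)714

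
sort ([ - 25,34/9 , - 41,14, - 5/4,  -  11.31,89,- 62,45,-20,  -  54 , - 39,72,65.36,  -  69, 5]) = [ - 69, - 62, - 54, - 41,-39 , - 25, - 20,  -  11.31, - 5/4 , 34/9,5,  14,45, 65.36, 72 , 89 ]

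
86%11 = 9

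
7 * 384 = 2688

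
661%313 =35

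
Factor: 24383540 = 2^2 *5^1 * 1219177^1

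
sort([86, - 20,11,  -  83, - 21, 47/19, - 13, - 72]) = [ - 83, - 72, - 21,  -  20 , - 13, 47/19, 11,86 ] 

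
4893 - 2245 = 2648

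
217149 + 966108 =1183257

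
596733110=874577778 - 277844668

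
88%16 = 8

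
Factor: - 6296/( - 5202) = 3148/2601 = 2^2*3^(-2)*17^( - 2)*787^1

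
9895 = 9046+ 849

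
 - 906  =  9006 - 9912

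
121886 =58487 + 63399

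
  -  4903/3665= - 2+2427/3665 = - 1.34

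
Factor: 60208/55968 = 2^ ( - 1)*3^ (- 1) * 11^( - 1)* 71^1 = 71/66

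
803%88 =11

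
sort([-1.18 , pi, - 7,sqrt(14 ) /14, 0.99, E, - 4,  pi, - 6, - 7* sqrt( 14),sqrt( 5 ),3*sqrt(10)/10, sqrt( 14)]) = [  -  7*sqrt( 14 ), -7, - 6, - 4, - 1.18, sqrt (14)/14,3*sqrt(10 )/10, 0.99, sqrt(5), E, pi, pi , sqrt(14)] 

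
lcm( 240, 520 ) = 3120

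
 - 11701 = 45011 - 56712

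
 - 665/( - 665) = 1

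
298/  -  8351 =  - 1 + 8053/8351 = - 0.04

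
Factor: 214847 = 181^1 * 1187^1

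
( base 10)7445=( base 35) 62p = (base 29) 8OL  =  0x1D15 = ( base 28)9DP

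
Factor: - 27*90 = -2^1 * 3^5 * 5^1 = - 2430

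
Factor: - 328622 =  - 2^1*7^1 * 23473^1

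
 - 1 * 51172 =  - 51172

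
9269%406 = 337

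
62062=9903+52159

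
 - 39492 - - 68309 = 28817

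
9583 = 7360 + 2223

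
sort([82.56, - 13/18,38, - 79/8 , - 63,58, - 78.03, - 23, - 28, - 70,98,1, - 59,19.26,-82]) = [ - 82,- 78.03, - 70,- 63, - 59,  -  28 , - 23, - 79/8, - 13/18,1,19.26,38, 58, 82.56,98]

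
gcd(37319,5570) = 557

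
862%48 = 46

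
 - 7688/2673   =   - 3 + 331/2673  =  - 2.88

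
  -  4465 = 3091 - 7556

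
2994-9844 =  - 6850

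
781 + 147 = 928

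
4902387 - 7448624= - 2546237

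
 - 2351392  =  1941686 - 4293078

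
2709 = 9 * 301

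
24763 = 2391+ 22372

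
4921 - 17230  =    -  12309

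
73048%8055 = 553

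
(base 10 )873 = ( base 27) 159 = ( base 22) 1HF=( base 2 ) 1101101001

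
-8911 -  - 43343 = 34432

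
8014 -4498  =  3516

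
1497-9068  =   - 7571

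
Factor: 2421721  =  19^1*197^1*647^1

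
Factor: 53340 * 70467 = 3758709780 = 2^2*3^2*5^1*7^1*83^1*127^1*283^1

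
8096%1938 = 344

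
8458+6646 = 15104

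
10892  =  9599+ 1293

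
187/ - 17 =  - 11/1 = -  11.00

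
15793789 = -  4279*( - 3691)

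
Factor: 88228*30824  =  2719539872 = 2^5*7^1*23^1*137^1*3853^1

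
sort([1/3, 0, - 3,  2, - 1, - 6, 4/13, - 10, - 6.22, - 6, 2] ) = [ - 10, - 6.22 , - 6, - 6, - 3, - 1, 0,4/13,1/3, 2,2] 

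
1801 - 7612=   -5811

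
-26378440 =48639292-75017732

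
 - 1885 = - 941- 944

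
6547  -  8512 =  - 1965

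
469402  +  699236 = 1168638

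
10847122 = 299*36278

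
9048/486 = 18 + 50/81 =18.62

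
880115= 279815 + 600300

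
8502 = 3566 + 4936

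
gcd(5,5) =5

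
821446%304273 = 212900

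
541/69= 7 + 58/69=7.84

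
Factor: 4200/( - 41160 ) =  - 5^1*7^ ( - 2)= - 5/49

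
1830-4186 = - 2356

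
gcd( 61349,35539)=1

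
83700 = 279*300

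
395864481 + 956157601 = 1352022082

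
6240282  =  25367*246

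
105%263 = 105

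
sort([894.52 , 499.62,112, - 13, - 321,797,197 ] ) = [- 321, - 13,112,197,  499.62,797,894.52 ] 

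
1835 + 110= 1945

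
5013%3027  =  1986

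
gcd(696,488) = 8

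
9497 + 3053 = 12550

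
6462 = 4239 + 2223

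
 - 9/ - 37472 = 9/37472 =0.00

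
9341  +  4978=14319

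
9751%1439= 1117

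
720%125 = 95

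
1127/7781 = 1127/7781 = 0.14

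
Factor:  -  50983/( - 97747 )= 13^( - 1 )*17^1 * 73^(  -  1)*103^( - 1)*2999^1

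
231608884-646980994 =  - 415372110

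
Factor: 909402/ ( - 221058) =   -  3^( - 1) * 13^1 * 89^1*131^1*12281^( - 1 ) = - 151567/36843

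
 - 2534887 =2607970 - 5142857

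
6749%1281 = 344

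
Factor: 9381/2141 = 3^1 * 53^1*59^1*2141^(-1 ) 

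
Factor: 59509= 59509^1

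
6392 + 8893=15285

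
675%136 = 131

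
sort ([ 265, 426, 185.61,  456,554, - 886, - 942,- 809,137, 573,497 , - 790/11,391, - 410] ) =[  -  942, - 886,-809,- 410,  -  790/11,137, 185.61 , 265, 391,426,456,  497, 554,573 ]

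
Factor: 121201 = 19^1*6379^1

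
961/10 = 961/10 = 96.10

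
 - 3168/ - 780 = 4+4/65 = 4.06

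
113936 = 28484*4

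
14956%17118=14956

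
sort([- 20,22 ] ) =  [ - 20 , 22]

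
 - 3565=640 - 4205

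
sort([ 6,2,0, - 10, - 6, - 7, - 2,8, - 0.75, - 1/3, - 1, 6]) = [ - 10 , - 7, -6,-2,-1,-0.75, - 1/3, 0,2, 6,6,8] 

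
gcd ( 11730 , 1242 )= 138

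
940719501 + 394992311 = 1335711812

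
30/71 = 30/71 = 0.42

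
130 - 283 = - 153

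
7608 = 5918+1690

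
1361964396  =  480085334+881879062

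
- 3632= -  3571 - 61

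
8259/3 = 2753  =  2753.00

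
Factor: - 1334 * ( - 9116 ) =12160744 = 2^3*23^1*29^1*43^1*53^1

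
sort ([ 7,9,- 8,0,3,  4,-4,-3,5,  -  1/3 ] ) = [ - 8,- 4 , - 3, - 1/3, 0,  3, 4, 5,7,9 ]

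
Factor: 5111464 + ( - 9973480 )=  - 4862016 = - 2^6*3^2*23^1*367^1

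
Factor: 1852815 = 3^1*5^1*149^1*829^1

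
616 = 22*28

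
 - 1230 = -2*615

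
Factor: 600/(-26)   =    -  300/13 = - 2^2 * 3^1 * 5^2 * 13^(-1)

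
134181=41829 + 92352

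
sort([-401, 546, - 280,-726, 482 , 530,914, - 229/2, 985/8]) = [-726, - 401,-280, - 229/2, 985/8, 482,530,546, 914]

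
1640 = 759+881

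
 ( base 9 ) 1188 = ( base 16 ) 37a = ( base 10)890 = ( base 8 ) 1572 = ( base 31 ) sm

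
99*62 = 6138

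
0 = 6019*0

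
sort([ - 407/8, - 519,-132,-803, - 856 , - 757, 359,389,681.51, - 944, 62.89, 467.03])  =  [ - 944, - 856, - 803, - 757, - 519, - 132, - 407/8, 62.89,359,389,  467.03, 681.51 ]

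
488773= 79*6187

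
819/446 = 819/446 = 1.84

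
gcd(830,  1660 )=830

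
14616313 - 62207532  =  - 47591219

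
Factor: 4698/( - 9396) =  - 2^( - 1) = -  1/2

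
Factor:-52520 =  - 2^3*5^1*13^1 *101^1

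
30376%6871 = 2892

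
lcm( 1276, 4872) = 53592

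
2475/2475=1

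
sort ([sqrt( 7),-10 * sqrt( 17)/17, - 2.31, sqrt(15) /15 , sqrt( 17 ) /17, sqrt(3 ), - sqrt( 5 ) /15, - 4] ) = [ - 4,-10*sqrt(17 ) /17, - 2.31, - sqrt(5 )/15, sqrt( 17) /17, sqrt(15 )/15, sqrt( 3 ), sqrt( 7)] 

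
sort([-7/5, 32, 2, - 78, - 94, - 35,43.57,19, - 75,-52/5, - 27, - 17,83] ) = [ - 94, - 78, - 75,-35,-27, - 17,-52/5, - 7/5, 2,19,32,43.57,83]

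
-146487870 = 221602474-368090344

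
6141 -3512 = 2629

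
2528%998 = 532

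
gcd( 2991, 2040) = 3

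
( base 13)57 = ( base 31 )2A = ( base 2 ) 1001000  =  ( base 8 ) 110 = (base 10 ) 72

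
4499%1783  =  933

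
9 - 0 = 9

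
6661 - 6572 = 89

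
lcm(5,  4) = 20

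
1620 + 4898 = 6518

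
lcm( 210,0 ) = 0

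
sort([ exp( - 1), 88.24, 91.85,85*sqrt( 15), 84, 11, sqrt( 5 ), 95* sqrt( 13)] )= [ exp( - 1), sqrt( 5), 11, 84, 88.24,91.85,85*sqrt(15),95*sqrt( 13)] 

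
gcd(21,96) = 3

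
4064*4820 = 19588480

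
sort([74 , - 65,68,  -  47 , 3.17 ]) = [ - 65, -47,3.17, 68,74]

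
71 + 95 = 166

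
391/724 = 391/724  =  0.54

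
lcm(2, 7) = 14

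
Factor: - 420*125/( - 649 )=52500/649 =2^2*3^1*5^4*7^1 *11^( - 1 )*59^( - 1)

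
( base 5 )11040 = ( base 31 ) oq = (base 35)M0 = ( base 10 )770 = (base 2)1100000010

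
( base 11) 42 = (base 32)1E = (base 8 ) 56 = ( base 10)46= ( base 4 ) 232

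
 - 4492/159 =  - 29 + 119/159 = -28.25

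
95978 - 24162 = 71816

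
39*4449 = 173511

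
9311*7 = 65177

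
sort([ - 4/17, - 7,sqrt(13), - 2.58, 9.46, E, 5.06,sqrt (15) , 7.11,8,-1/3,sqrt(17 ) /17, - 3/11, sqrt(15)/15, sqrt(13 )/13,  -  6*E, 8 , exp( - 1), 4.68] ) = [ - 6* E, - 7, - 2.58, - 1/3, - 3/11, - 4/17, sqrt(17)/17, sqrt (15) /15, sqrt( 13) /13, exp(  -  1),  E,sqrt( 13 ), sqrt( 15),  4.68, 5.06, 7.11,8, 8, 9.46]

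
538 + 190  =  728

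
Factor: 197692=2^2*11^1*4493^1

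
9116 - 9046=70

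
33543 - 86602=-53059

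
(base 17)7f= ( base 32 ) 46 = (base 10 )134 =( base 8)206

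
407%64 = 23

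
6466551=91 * 71061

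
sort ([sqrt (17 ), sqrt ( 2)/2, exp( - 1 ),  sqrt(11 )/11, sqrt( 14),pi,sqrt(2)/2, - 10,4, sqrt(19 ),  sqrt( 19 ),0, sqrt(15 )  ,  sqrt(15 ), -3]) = [ - 10,-3 , 0, sqrt(11)/11, exp( - 1),  sqrt(2 ) /2, sqrt (2 ) /2, pi, sqrt( 14) , sqrt(15 ),sqrt(  15), 4,sqrt(17 ),sqrt( 19 ), sqrt(19 )]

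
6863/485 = 14 + 73/485 =14.15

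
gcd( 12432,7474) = 74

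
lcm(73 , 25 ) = 1825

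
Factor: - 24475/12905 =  - 55/29 = - 5^1*11^1*29^(-1 ) 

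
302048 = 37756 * 8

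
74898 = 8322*9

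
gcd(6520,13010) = 10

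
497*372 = 184884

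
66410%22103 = 101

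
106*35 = 3710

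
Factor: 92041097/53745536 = 2^( - 7)*13^( - 1)*2341^1*32299^(-1 )*39317^1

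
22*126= 2772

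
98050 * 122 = 11962100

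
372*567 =210924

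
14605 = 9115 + 5490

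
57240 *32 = 1831680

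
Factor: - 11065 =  - 5^1 * 2213^1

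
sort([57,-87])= [-87,  57] 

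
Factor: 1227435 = 3^1*5^1*11^1*43^1*173^1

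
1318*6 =7908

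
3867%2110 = 1757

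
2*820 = 1640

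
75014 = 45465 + 29549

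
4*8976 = 35904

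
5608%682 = 152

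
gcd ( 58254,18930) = 6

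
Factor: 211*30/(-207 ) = -2^1*3^(-1)*5^1 * 23^ (-1) *211^1 = - 2110/69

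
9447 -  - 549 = 9996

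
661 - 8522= - 7861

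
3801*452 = 1718052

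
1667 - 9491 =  - 7824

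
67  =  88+-21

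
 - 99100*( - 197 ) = 19522700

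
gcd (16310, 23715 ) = 5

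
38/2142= 19/1071 = 0.02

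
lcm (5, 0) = 0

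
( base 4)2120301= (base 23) ib2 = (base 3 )111102010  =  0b10011000110001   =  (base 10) 9777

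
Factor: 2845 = 5^1 *569^1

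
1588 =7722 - 6134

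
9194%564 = 170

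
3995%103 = 81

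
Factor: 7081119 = 3^2*137^1* 5743^1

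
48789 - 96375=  - 47586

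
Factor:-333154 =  - 2^1*157^1*1061^1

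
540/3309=180/1103  =  0.16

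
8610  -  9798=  - 1188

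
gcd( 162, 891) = 81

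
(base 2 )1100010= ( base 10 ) 98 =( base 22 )4a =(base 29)3b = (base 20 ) 4i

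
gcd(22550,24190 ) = 410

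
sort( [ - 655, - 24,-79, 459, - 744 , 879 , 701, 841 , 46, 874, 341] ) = [ -744,  -  655, - 79, - 24, 46,341, 459, 701,841, 874,  879 ]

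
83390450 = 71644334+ 11746116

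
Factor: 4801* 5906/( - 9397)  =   - 28354706/9397 = - 2^1*2953^1*4801^1*9397^(-1)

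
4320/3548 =1080/887=1.22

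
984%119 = 32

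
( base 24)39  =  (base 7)144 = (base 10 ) 81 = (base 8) 121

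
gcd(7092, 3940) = 788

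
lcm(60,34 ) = 1020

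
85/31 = 2 + 23/31 = 2.74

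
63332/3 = 63332/3 = 21110.67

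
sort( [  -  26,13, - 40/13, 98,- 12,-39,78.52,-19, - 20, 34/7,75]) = [ - 39, - 26,-20, - 19, - 12,- 40/13,34/7,  13,75,78.52, 98] 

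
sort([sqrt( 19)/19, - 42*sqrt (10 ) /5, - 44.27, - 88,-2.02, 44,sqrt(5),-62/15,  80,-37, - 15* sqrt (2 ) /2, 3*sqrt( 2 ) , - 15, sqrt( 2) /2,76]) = [ - 88,-44.27,-37, - 42*sqrt( 10)/5, - 15 ,-15*sqrt( 2)/2, -62/15,-2.02 , sqrt( 19)/19,sqrt( 2 )/2,sqrt( 5) , 3* sqrt( 2), 44,76,80] 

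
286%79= 49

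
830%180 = 110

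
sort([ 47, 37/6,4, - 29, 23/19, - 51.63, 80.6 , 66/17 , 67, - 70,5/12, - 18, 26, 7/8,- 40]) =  [ - 70, - 51.63, - 40,  -  29, - 18,  5/12, 7/8, 23/19,  66/17,  4, 37/6, 26, 47,67,80.6]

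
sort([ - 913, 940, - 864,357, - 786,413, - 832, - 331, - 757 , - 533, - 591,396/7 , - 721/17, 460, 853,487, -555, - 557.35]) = [ - 913,  -  864, - 832,-786, - 757, - 591, - 557.35, - 555, - 533 , - 331, - 721/17,396/7,357,413, 460,487, 853 , 940]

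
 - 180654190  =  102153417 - 282807607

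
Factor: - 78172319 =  - 78172319^1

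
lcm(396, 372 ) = 12276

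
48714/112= 24357/56 =434.95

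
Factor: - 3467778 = -2^1*3^1*43^1*13441^1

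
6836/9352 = 1709/2338= 0.73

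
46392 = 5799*8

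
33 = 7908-7875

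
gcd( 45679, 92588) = 1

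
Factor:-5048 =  - 2^3*631^1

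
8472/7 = 8472/7=1210.29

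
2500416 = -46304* ( - 54 )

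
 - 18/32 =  - 9/16 = -0.56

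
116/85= 116/85 = 1.36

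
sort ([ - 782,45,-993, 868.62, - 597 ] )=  [ - 993, - 782,-597,  45,868.62]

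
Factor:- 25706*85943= - 2209250758 = - 2^1*11^1*13^1*601^1*12853^1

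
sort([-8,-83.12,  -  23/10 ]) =[-83.12, - 8, - 23/10 ] 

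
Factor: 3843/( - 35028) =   -  2^( - 2 ) * 61^1*139^ ( - 1) = -61/556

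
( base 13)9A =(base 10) 127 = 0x7F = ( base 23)5c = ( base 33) 3S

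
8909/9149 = 8909/9149   =  0.97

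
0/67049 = 0 = 0.00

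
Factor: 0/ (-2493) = 0 = 0^1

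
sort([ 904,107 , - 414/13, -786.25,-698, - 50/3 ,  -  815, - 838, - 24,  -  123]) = [ - 838 , - 815, - 786.25, - 698,-123,-414/13, - 24, - 50/3,  107, 904]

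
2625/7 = 375 = 375.00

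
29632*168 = 4978176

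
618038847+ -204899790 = 413139057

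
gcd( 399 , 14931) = 21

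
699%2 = 1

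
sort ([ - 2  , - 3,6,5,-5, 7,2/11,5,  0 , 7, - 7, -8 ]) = [  -  8, - 7, - 5,- 3, - 2,0,2/11 , 5,5,6, 7, 7] 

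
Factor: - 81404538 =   -  2^1*3^1*13567423^1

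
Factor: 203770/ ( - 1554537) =  -  2^1  *  3^( - 1) * 5^1*7^1 * 41^1*71^1*518179^ ( - 1)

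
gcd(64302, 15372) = 42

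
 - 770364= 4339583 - 5109947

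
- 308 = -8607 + 8299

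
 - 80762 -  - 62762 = -18000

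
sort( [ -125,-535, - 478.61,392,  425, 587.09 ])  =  [ - 535 , - 478.61, - 125, 392,425,587.09 ]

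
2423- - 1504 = 3927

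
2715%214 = 147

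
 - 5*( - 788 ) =3940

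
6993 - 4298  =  2695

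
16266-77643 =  - 61377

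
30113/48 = 627+ 17/48 = 627.35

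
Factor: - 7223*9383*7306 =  - 495152526154 = - 2^1*  11^1*13^1*31^1 *233^1 *281^1*853^1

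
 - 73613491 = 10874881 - 84488372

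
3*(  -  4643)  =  -13929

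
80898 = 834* 97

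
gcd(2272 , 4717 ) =1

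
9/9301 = 9/9301  =  0.00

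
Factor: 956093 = 113^1*8461^1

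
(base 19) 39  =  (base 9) 73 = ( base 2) 1000010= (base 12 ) 56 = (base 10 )66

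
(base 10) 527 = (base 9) 645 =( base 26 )K7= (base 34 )fh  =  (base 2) 1000001111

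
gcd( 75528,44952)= 24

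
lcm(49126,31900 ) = 2456300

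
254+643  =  897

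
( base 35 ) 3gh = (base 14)179A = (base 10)4252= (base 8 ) 10234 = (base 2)1000010011100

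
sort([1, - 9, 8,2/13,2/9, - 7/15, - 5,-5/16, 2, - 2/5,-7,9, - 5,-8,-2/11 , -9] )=[ - 9,-9, - 8, - 7,- 5, - 5, -7/15, - 2/5, - 5/16,-2/11,  2/13,2/9,  1, 2, 8 , 9]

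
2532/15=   168 + 4/5 = 168.80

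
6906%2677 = 1552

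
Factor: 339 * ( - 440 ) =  - 2^3*3^1 *5^1 * 11^1* 113^1 =- 149160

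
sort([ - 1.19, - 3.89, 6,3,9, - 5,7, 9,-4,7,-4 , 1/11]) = [- 5 , - 4,  -  4, - 3.89,-1.19,1/11,3, 6, 7,7,9,9 ]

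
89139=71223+17916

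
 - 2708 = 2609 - 5317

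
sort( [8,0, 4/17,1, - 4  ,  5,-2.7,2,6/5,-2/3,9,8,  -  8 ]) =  [ - 8 ,  -  4,-2.7, - 2/3, 0,4/17,  1 , 6/5,  2, 5, 8, 8,9 ]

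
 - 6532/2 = -3266  =  - 3266.00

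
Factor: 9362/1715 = 2^1*5^(-1)*7^(-3 )*31^1*151^1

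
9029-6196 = 2833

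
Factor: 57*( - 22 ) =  - 2^1*3^1*11^1*19^1 = - 1254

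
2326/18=1163/9 = 129.22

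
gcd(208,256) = 16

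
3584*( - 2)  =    -  7168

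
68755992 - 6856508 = 61899484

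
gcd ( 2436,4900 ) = 28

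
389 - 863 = - 474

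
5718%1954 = 1810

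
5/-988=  - 5/988 = - 0.01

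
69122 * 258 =17833476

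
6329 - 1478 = 4851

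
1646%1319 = 327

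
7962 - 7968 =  - 6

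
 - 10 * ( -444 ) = 4440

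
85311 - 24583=60728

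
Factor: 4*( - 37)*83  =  -2^2*37^1*83^1 = - 12284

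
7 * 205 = 1435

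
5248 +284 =5532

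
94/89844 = 47/44922 = 0.00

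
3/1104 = 1/368 = 0.00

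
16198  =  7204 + 8994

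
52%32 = 20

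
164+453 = 617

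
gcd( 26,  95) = 1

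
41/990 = 41/990 = 0.04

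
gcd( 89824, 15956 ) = 4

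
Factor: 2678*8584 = 22987952 = 2^4*13^1*29^1*37^1*103^1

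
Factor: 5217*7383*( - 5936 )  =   - 2^4 *3^2 * 7^1*23^1 * 37^1 * 47^1 *53^1*107^1=- 228637570896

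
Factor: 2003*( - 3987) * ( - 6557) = 52363946277 = 3^2*79^1*83^1*443^1 * 2003^1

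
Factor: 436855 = 5^1*41^1*2131^1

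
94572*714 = 67524408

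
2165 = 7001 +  - 4836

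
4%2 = 0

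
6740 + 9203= 15943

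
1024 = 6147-5123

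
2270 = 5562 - 3292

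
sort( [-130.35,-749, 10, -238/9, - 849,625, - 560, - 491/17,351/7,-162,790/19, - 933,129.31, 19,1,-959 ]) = [-959 ,-933,  -  849, - 749, - 560, - 162, - 130.35, - 491/17, - 238/9, 1, 10,19, 790/19, 351/7,129.31, 625] 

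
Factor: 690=2^1  *  3^1*5^1*23^1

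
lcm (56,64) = 448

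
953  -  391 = 562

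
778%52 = 50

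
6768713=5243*1291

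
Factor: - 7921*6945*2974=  - 2^1*3^1*5^1*89^2*463^1*1487^1 = - 163603740030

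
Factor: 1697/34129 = 1697^1*34129^( - 1)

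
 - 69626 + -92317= - 161943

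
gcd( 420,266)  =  14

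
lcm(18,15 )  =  90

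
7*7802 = 54614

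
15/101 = 15/101 = 0.15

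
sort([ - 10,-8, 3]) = [ - 10, - 8, 3]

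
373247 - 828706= - 455459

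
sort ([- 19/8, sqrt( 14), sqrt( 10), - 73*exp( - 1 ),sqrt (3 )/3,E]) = [ - 73*exp( - 1 ),-19/8, sqrt( 3)/3,  E,sqrt( 10 ), sqrt (14) ] 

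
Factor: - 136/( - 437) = 2^3*17^1* 19^ ( - 1 )*23^( - 1 ) 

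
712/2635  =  712/2635 = 0.27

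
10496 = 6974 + 3522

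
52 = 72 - 20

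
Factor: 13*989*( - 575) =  - 5^2 *13^1*23^2*43^1= - 7392775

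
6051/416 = 6051/416 = 14.55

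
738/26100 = 41/1450 = 0.03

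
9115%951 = 556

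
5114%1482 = 668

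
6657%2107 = 336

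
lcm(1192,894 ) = 3576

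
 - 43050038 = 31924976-74975014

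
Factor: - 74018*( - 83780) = 6201228040= 2^3 * 5^1 * 7^1*17^1*59^1 * 71^1*311^1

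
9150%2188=398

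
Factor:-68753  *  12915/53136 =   -  2406355/144=-2^( - 4)* 3^( - 2 ) * 5^1  *  7^1 * 197^1*349^1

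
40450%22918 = 17532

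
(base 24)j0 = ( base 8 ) 710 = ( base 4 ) 13020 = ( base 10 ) 456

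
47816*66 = 3155856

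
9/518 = 9/518 = 0.02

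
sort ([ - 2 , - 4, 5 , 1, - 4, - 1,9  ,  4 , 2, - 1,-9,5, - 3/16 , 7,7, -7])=[- 9,-7, - 4, - 4, - 2, - 1,  -  1, - 3/16,1,2, 4, 5, 5,7, 7,9] 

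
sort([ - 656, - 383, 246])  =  [ - 656, - 383, 246] 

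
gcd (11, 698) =1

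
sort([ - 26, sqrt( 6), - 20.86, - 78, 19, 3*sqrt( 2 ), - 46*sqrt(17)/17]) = [ - 78,  -  26, - 20.86, - 46*sqrt( 17 ) /17, sqrt (6) , 3*sqrt(2 ), 19]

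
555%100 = 55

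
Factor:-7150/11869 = -50/83 = - 2^1*  5^2 *83^(-1 ) 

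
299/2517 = 299/2517=0.12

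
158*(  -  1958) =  - 309364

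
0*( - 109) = 0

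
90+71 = 161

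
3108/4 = 777= 777.00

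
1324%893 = 431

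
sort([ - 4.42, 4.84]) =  [ - 4.42, 4.84 ]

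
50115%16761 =16593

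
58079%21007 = 16065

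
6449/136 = 47 + 57/136 = 47.42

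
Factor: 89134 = 2^1*41^1 * 1087^1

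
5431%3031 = 2400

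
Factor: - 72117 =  - 3^3*2671^1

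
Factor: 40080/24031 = 2^4*3^1 * 5^1*7^( - 1)*167^1*3433^( - 1)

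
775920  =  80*9699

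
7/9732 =7/9732 = 0.00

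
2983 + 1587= 4570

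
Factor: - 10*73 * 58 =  - 42340 = -2^2*5^1*29^1 * 73^1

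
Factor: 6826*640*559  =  2442069760 = 2^8*5^1 * 13^1*43^1*3413^1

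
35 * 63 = 2205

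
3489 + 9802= 13291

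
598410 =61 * 9810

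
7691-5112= 2579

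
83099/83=83099/83 = 1001.19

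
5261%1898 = 1465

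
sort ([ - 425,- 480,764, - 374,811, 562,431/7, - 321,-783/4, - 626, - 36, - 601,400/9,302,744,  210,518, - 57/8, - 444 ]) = [ - 626, - 601, - 480, - 444,-425, - 374, - 321,- 783/4 , - 36, - 57/8 , 400/9,431/7, 210,302,518,  562, 744,764, 811 ]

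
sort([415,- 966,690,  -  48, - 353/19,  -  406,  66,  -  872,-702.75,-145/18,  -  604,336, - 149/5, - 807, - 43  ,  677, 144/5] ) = [- 966, - 872, - 807, - 702.75, - 604,  -  406, - 48, - 43 , - 149/5, - 353/19, - 145/18,  144/5,66, 336, 415,677, 690] 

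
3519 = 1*3519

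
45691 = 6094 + 39597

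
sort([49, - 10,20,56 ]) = [ - 10, 20, 49  ,  56 ]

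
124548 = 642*194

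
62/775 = 2/25 = 0.08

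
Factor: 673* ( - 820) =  - 551860= - 2^2*5^1*41^1*673^1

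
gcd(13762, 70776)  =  1966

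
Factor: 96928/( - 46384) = -466/223= -2^1*223^( - 1) * 233^1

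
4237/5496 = 4237/5496  =  0.77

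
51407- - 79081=130488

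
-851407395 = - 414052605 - 437354790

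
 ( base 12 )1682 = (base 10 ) 2690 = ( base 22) 5C6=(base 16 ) a82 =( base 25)47f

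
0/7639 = 0 = 0.00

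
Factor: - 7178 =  - 2^1*37^1 * 97^1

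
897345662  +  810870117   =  1708215779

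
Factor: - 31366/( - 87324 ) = 15683/43662 = 2^( - 1 )*3^ (  -  1 )*19^( - 1)*383^ ( - 1 )*15683^1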